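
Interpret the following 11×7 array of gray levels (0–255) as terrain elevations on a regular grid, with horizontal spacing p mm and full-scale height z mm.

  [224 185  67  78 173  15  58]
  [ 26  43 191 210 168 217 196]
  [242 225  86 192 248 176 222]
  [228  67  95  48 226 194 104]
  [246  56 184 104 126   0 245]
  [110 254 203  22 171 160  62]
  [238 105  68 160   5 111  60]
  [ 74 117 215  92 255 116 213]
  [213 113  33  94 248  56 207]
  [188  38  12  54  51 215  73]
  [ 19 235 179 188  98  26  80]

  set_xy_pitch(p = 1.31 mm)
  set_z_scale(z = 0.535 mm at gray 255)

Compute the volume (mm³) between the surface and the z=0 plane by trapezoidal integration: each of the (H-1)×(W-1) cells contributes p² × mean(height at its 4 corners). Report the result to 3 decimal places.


28.857

height_mm = gray/255 × 0.535; cell vol = 1.31² × mean(4 corners)
unit = 1.31² × 0.535 / (4×255) = 0.000900111 mm³ per gray-sum
row 0: Σ corner-gray over 6 cells = 3198  → 2.8786
row 1: Σ corner-gray over 6 cells = 4198  → 3.7787
row 2: Σ corner-gray over 6 cells = 3910  → 3.5194
row 3: Σ corner-gray over 6 cells = 3023  → 2.7210
row 4: Σ corner-gray over 6 cells = 3223  → 2.9011
row 5: Σ corner-gray over 6 cells = 2988  → 2.6895
row 6: Σ corner-gray over 6 cells = 3073  → 2.7660
row 7: Σ corner-gray over 6 cells = 3385  → 3.0469
row 8: Σ corner-gray over 6 cells = 2509  → 2.2584
row 9: Σ corner-gray over 6 cells = 2552  → 2.2971
Σ rows: total corner-gray = 32059  → 28.8567 mm³


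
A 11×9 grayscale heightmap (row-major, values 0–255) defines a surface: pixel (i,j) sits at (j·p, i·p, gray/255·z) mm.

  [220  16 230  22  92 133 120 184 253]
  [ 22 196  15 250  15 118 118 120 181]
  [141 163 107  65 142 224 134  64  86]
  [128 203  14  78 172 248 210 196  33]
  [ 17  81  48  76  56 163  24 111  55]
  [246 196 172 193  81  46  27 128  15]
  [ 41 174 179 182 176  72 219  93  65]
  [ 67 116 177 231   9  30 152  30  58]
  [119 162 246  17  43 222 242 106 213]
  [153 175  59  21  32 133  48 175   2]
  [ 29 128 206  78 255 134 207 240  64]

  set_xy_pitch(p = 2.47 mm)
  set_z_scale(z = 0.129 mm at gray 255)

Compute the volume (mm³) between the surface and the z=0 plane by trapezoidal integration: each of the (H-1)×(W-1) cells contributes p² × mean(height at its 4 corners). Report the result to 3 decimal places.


30.123

height_mm = gray/255 × 0.129; cell vol = 2.47² × mean(4 corners)
unit = 2.47² × 0.129 / (4×255) = 0.000771584 mm³ per gray-sum
row 0: Σ corner-gray over 8 cells = 3934  → 3.0354
row 1: Σ corner-gray over 8 cells = 3892  → 3.0030
row 2: Σ corner-gray over 8 cells = 4428  → 3.4166
row 3: Σ corner-gray over 8 cells = 3593  → 2.7723
row 4: Σ corner-gray over 8 cells = 3137  → 2.4205
row 5: Σ corner-gray over 8 cells = 4243  → 3.2738
row 6: Σ corner-gray over 8 cells = 3911  → 3.0177
row 7: Σ corner-gray over 8 cells = 4023  → 3.1041
row 8: Σ corner-gray over 8 cells = 3849  → 2.9698
row 9: Σ corner-gray over 8 cells = 4030  → 3.1095
Σ rows: total corner-gray = 39040  → 30.1227 mm³


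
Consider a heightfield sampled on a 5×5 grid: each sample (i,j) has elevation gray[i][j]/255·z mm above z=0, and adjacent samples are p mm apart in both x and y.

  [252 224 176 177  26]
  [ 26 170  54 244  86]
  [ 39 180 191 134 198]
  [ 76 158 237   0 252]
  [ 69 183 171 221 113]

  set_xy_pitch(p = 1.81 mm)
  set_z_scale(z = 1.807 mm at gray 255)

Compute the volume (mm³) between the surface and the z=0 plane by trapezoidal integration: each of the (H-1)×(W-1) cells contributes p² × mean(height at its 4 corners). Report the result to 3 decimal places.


height_mm = gray/255 × 1.807; cell vol = 1.81² × mean(4 corners)
unit = 1.81² × 1.807 / (4×255) = 0.00580384 mm³ per gray-sum
row 0: Σ corner-gray over 4 cells = 2480  → 14.3935
row 1: Σ corner-gray over 4 cells = 2295  → 13.3198
row 2: Σ corner-gray over 4 cells = 2365  → 13.7261
row 3: Σ corner-gray over 4 cells = 2450  → 14.2194
Σ rows: total corner-gray = 9590  → 55.6588 mm³

55.659


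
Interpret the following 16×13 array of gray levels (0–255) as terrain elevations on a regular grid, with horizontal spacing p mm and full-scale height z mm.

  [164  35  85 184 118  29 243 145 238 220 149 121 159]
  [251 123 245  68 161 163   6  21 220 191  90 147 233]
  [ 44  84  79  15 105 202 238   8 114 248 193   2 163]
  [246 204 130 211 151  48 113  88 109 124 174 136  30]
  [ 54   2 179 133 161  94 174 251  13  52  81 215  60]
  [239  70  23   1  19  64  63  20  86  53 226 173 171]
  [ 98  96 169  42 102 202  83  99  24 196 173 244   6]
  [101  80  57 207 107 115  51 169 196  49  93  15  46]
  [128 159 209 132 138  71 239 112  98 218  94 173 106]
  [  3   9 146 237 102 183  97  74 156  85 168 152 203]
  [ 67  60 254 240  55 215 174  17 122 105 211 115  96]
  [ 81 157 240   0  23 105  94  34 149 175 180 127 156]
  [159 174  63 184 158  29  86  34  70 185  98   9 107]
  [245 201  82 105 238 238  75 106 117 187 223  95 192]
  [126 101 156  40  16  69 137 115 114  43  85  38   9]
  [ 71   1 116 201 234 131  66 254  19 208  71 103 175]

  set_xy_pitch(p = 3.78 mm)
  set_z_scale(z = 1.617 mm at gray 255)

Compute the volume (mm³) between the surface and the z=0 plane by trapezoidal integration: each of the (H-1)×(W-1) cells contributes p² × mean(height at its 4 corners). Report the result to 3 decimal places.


1979.340

height_mm = gray/255 × 1.617; cell vol = 3.78² × mean(4 corners)
unit = 3.78² × 1.617 / (4×255) = 0.0226513 mm³ per gray-sum
row 0: Σ corner-gray over 12 cells = 6811  → 154.2781
row 1: Σ corner-gray over 12 cells = 6137  → 139.0111
row 2: Σ corner-gray over 12 cells = 6035  → 136.7007
row 3: Σ corner-gray over 12 cells = 6076  → 137.6294
row 4: Σ corner-gray over 12 cells = 4830  → 109.4059
row 5: Σ corner-gray over 12 cells = 4970  → 112.5770
row 6: Σ corner-gray over 12 cells = 5389  → 122.0679
row 7: Σ corner-gray over 12 cells = 5945  → 134.6621
row 8: Σ corner-gray over 12 cells = 6544  → 148.2302
row 9: Σ corner-gray over 12 cells = 6323  → 143.2243
row 10: Σ corner-gray over 12 cells = 6104  → 138.2636
row 11: Σ corner-gray over 12 cells = 5251  → 118.9421
row 12: Σ corner-gray over 12 cells = 6217  → 140.8232
row 13: Σ corner-gray over 12 cells = 5734  → 129.8826
row 14: Σ corner-gray over 12 cells = 5017  → 113.6417
Σ rows: total corner-gray = 87383  → 1979.3400 mm³


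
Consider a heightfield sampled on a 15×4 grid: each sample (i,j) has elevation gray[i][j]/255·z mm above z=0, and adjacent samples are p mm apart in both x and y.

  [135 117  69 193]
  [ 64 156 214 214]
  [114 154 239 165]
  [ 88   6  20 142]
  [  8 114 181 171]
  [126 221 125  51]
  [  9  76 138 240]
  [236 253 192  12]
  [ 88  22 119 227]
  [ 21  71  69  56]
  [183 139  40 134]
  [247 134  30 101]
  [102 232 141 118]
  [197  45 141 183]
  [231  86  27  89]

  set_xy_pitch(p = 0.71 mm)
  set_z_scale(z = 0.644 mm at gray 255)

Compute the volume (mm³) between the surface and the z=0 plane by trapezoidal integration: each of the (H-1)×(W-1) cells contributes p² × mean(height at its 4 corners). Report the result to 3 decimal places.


6.661

height_mm = gray/255 × 0.644; cell vol = 0.71² × mean(4 corners)
unit = 0.71² × 0.644 / (4×255) = 0.000318275 mm³ per gray-sum
row 0: Σ corner-gray over 3 cells = 1718  → 0.5468
row 1: Σ corner-gray over 3 cells = 2083  → 0.6630
row 2: Σ corner-gray over 3 cells = 1347  → 0.4287
row 3: Σ corner-gray over 3 cells = 1051  → 0.3345
row 4: Σ corner-gray over 3 cells = 1638  → 0.5213
row 5: Σ corner-gray over 3 cells = 1546  → 0.4921
row 6: Σ corner-gray over 3 cells = 1815  → 0.5777
row 7: Σ corner-gray over 3 cells = 1735  → 0.5522
row 8: Σ corner-gray over 3 cells = 954  → 0.3036
row 9: Σ corner-gray over 3 cells = 1032  → 0.3285
row 10: Σ corner-gray over 3 cells = 1351  → 0.4300
row 11: Σ corner-gray over 3 cells = 1642  → 0.5226
row 12: Σ corner-gray over 3 cells = 1718  → 0.5468
row 13: Σ corner-gray over 3 cells = 1298  → 0.4131
Σ rows: total corner-gray = 20928  → 6.6609 mm³


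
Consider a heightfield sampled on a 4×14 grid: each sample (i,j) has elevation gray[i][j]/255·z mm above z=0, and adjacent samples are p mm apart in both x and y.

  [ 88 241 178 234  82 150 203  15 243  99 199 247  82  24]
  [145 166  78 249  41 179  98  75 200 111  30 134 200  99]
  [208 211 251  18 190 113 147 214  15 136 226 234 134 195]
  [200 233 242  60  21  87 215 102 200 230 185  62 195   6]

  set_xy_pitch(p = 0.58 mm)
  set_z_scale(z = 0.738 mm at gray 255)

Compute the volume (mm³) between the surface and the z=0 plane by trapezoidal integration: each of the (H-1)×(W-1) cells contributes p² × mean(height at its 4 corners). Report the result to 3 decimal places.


5.603

height_mm = gray/255 × 0.738; cell vol = 0.58² × mean(4 corners)
unit = 0.58² × 0.738 / (4×255) = 0.000243395 mm³ per gray-sum
row 0: Σ corner-gray over 13 cells = 7424  → 1.8070
row 1: Σ corner-gray over 13 cells = 7547  → 1.8369
row 2: Σ corner-gray over 13 cells = 8051  → 1.9596
Σ rows: total corner-gray = 23022  → 5.6034 mm³


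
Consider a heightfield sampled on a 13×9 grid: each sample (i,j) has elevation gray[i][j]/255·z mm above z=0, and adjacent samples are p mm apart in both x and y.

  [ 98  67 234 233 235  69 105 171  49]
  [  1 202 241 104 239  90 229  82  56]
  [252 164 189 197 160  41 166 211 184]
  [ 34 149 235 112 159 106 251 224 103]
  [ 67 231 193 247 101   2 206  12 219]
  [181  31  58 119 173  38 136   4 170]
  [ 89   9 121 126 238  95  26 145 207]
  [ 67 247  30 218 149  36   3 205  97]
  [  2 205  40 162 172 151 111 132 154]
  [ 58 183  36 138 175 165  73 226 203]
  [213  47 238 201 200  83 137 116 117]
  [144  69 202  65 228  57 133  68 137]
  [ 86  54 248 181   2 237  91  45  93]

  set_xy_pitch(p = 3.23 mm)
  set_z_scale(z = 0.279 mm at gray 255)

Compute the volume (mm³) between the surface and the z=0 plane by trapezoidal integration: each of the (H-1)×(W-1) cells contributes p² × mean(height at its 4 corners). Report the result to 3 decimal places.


148.484

height_mm = gray/255 × 0.279; cell vol = 3.23² × mean(4 corners)
unit = 3.23² × 0.279 / (4×255) = 0.00285371 mm³ per gray-sum
row 0: Σ corner-gray over 8 cells = 4806  → 13.7149
row 1: Σ corner-gray over 8 cells = 5123  → 14.6195
row 2: Σ corner-gray over 8 cells = 5301  → 15.1275
row 3: Σ corner-gray over 8 cells = 4879  → 13.9232
row 4: Σ corner-gray over 8 cells = 3739  → 10.6700
row 5: Σ corner-gray over 8 cells = 3285  → 9.3744
row 6: Σ corner-gray over 8 cells = 3756  → 10.7185
row 7: Σ corner-gray over 8 cells = 4042  → 11.5347
row 8: Σ corner-gray over 8 cells = 4355  → 12.4279
row 9: Σ corner-gray over 8 cells = 4627  → 13.2041
row 10: Σ corner-gray over 8 cells = 4299  → 12.2681
row 11: Σ corner-gray over 8 cells = 3820  → 10.9012
Σ rows: total corner-gray = 52032  → 148.4840 mm³


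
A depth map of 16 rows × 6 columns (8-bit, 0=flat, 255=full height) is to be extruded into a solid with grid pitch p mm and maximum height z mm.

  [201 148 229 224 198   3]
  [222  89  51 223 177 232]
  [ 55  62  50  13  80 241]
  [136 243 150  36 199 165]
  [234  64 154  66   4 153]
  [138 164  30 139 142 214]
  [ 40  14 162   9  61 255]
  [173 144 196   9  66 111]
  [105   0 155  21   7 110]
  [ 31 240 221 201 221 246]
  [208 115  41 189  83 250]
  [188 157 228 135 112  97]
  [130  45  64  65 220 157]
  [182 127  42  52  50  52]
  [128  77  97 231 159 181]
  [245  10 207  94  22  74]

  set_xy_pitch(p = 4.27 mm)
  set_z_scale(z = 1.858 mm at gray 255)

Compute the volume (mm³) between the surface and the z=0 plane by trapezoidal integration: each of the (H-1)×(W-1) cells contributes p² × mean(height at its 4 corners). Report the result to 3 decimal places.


height_mm = gray/255 × 1.858; cell vol = 4.27² × mean(4 corners)
unit = 4.27² × 1.858 / (4×255) = 0.0332125 mm³ per gray-sum
row 0: Σ corner-gray over 5 cells = 3336  → 110.7968
row 1: Σ corner-gray over 5 cells = 2240  → 74.3960
row 2: Σ corner-gray over 5 cells = 2263  → 75.1598
row 3: Σ corner-gray over 5 cells = 2520  → 83.6954
row 4: Σ corner-gray over 5 cells = 2265  → 75.2263
row 5: Σ corner-gray over 5 cells = 2089  → 69.3809
row 6: Σ corner-gray over 5 cells = 1901  → 63.1369
row 7: Σ corner-gray over 5 cells = 1695  → 56.2952
row 8: Σ corner-gray over 5 cells = 2624  → 87.1495
row 9: Σ corner-gray over 5 cells = 3357  → 111.4943
row 10: Σ corner-gray over 5 cells = 2863  → 95.0873
row 11: Σ corner-gray over 5 cells = 2624  → 87.1495
row 12: Σ corner-gray over 5 cells = 1851  → 61.4763
row 13: Σ corner-gray over 5 cells = 2213  → 73.4992
row 14: Σ corner-gray over 5 cells = 2422  → 80.4406
Σ rows: total corner-gray = 36263  → 1204.3841 mm³

1204.384


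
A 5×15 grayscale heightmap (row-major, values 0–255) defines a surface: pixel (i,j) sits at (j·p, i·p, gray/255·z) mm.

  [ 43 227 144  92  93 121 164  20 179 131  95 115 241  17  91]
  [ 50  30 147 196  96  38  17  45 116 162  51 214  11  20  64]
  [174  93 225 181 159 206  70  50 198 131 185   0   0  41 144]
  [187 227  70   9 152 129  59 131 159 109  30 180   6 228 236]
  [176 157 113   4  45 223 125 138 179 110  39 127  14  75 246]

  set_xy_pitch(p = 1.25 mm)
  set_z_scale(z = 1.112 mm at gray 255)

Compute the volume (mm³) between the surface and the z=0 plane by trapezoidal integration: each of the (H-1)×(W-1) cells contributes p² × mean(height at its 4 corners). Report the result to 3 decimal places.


42.460

height_mm = gray/255 × 1.112; cell vol = 1.25² × mean(4 corners)
unit = 1.25² × 1.112 / (4×255) = 0.00170343 mm³ per gray-sum
row 0: Σ corner-gray over 14 cells = 5812  → 9.9003
row 1: Σ corner-gray over 14 cells = 5796  → 9.8731
row 2: Σ corner-gray over 14 cells = 6797  → 11.5782
row 3: Σ corner-gray over 14 cells = 6521  → 11.1081
Σ rows: total corner-gray = 24926  → 42.4597 mm³


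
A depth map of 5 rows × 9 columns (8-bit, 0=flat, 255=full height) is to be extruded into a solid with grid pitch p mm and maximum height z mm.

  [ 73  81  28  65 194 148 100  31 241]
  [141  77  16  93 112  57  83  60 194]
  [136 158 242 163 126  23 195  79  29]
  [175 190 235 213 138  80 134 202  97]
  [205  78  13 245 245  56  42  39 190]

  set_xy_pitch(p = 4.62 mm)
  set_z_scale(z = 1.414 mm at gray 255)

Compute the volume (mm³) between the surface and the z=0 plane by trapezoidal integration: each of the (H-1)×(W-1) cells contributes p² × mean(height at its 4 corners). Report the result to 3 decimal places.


height_mm = gray/255 × 1.414; cell vol = 4.62² × mean(4 corners)
unit = 4.62² × 1.414 / (4×255) = 0.0295892 mm³ per gray-sum
row 0: Σ corner-gray over 8 cells = 2939  → 86.9627
row 1: Σ corner-gray over 8 cells = 3468  → 102.6153
row 2: Σ corner-gray over 8 cells = 4793  → 141.8210
row 3: Σ corner-gray over 8 cells = 4487  → 132.7667
Σ rows: total corner-gray = 15687  → 464.1657 mm³

464.166


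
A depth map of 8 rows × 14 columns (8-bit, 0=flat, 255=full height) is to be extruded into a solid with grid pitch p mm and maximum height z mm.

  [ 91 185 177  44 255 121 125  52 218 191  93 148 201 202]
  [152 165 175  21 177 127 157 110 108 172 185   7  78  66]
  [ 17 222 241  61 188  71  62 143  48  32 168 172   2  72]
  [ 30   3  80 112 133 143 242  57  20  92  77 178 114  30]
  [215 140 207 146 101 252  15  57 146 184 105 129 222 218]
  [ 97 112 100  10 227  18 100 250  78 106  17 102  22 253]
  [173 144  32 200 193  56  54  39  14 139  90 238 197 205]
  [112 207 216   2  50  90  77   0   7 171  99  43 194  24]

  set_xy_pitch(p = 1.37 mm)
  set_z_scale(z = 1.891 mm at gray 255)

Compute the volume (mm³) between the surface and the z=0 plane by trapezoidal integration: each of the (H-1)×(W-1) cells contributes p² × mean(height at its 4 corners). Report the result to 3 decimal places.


149.474

height_mm = gray/255 × 1.891; cell vol = 1.37² × mean(4 corners)
unit = 1.37² × 1.891 / (4×255) = 0.00347963 mm³ per gray-sum
row 0: Σ corner-gray over 13 cells = 7095  → 24.6879
row 1: Σ corner-gray over 13 cells = 6091  → 21.1944
row 2: Σ corner-gray over 13 cells = 5471  → 19.0370
row 3: Σ corner-gray over 13 cells = 6403  → 22.2800
row 4: Σ corner-gray over 13 cells = 6475  → 22.5306
row 5: Σ corner-gray over 13 cells = 5804  → 20.1957
row 6: Σ corner-gray over 13 cells = 5618  → 19.5485
Σ rows: total corner-gray = 42957  → 149.4743 mm³


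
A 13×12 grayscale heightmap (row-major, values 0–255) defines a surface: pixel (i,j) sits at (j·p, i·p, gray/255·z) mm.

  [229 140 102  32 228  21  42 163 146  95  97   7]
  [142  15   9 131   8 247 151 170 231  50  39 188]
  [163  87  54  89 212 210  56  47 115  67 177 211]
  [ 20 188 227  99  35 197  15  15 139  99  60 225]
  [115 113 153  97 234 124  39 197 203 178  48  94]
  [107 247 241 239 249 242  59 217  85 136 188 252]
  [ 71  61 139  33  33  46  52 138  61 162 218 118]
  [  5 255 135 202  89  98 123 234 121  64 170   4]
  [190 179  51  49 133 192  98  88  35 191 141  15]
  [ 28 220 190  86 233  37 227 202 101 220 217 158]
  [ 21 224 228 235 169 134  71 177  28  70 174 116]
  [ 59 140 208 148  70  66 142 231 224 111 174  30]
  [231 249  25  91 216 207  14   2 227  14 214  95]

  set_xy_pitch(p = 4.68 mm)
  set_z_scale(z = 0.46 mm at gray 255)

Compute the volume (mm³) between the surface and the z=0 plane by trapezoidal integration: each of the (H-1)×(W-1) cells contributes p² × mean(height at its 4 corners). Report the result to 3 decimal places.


685.305

height_mm = gray/255 × 0.46; cell vol = 4.68² × mean(4 corners)
unit = 4.68² × 0.46 / (4×255) = 0.00987755 mm³ per gray-sum
row 0: Σ corner-gray over 11 cells = 4800  → 47.4123
row 1: Σ corner-gray over 11 cells = 5034  → 49.7236
row 2: Σ corner-gray over 11 cells = 4995  → 49.3384
row 3: Σ corner-gray over 11 cells = 5374  → 53.0820
row 4: Σ corner-gray over 11 cells = 7146  → 70.5850
row 5: Σ corner-gray over 11 cells = 6240  → 61.6359
row 6: Σ corner-gray over 11 cells = 5066  → 50.0397
row 7: Σ corner-gray over 11 cells = 5510  → 54.4253
row 8: Σ corner-gray over 11 cells = 6171  → 60.9544
row 9: Σ corner-gray over 11 cells = 6809  → 67.2563
row 10: Σ corner-gray over 11 cells = 6274  → 61.9718
row 11: Σ corner-gray over 11 cells = 5961  → 58.8801
Σ rows: total corner-gray = 69380  → 685.3046 mm³


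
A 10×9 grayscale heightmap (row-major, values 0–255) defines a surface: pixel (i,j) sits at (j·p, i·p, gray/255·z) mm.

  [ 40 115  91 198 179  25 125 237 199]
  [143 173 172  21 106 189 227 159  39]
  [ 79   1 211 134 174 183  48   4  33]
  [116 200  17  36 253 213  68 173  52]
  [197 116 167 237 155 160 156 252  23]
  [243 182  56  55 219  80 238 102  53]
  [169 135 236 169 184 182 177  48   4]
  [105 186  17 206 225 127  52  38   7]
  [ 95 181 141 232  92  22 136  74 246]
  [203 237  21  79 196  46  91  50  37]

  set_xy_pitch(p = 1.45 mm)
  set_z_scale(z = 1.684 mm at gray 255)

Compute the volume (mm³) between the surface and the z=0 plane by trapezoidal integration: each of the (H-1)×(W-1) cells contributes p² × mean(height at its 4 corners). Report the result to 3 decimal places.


132.790

height_mm = gray/255 × 1.684; cell vol = 1.45² × mean(4 corners)
unit = 1.45² × 1.684 / (4×255) = 0.00347119 mm³ per gray-sum
row 0: Σ corner-gray over 8 cells = 4455  → 15.4641
row 1: Σ corner-gray over 8 cells = 3898  → 13.5307
row 2: Σ corner-gray over 8 cells = 3710  → 12.8781
row 3: Σ corner-gray over 8 cells = 4794  → 16.6409
row 4: Σ corner-gray over 8 cells = 4866  → 16.8908
row 5: Σ corner-gray over 8 cells = 4595  → 15.9501
row 6: Σ corner-gray over 8 cells = 4249  → 14.7491
row 7: Σ corner-gray over 8 cells = 3911  → 13.5758
row 8: Σ corner-gray over 8 cells = 3777  → 13.1107
Σ rows: total corner-gray = 38255  → 132.7902 mm³


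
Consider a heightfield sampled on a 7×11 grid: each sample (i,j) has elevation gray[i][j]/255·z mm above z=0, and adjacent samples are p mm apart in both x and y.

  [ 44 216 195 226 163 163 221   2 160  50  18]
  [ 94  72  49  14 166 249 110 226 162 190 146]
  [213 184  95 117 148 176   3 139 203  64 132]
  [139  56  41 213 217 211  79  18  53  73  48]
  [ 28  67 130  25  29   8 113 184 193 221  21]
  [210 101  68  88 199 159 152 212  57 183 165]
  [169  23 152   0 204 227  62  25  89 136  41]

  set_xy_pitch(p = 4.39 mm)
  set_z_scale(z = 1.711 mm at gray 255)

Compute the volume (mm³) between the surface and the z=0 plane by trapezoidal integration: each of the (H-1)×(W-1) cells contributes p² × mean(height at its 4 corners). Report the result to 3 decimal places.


949.150

height_mm = gray/255 × 1.711; cell vol = 4.39² × mean(4 corners)
unit = 4.39² × 1.711 / (4×255) = 0.032328 mm³ per gray-sum
row 0: Σ corner-gray over 10 cells = 5570  → 180.0670
row 1: Σ corner-gray over 10 cells = 5319  → 171.9526
row 2: Σ corner-gray over 10 cells = 4712  → 152.3296
row 3: Σ corner-gray over 10 cells = 4098  → 132.4802
row 4: Σ corner-gray over 10 cells = 4802  → 155.2391
row 5: Σ corner-gray over 10 cells = 4859  → 157.0818
Σ rows: total corner-gray = 29360  → 949.1502 mm³


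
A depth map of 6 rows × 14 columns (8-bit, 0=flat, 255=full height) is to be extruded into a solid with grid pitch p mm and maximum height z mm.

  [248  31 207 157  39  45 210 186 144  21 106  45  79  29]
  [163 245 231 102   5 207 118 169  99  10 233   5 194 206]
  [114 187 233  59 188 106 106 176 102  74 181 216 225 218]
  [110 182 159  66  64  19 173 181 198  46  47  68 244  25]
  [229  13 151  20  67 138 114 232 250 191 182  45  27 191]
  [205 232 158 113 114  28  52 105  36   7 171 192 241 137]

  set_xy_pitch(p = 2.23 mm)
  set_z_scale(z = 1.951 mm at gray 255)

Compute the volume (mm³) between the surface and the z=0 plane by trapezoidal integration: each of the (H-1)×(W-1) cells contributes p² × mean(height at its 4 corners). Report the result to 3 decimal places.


height_mm = gray/255 × 1.951; cell vol = 2.23² × mean(4 corners)
unit = 2.23² × 1.951 / (4×255) = 0.00951189 mm³ per gray-sum
row 0: Σ corner-gray over 13 cells = 6422  → 61.0854
row 1: Σ corner-gray over 13 cells = 7643  → 72.6994
row 2: Σ corner-gray over 13 cells = 7067  → 67.2205
row 3: Σ corner-gray over 13 cells = 6309  → 60.0105
row 4: Σ corner-gray over 13 cells = 6520  → 62.0175
Σ rows: total corner-gray = 33961  → 323.0333 mm³

323.033


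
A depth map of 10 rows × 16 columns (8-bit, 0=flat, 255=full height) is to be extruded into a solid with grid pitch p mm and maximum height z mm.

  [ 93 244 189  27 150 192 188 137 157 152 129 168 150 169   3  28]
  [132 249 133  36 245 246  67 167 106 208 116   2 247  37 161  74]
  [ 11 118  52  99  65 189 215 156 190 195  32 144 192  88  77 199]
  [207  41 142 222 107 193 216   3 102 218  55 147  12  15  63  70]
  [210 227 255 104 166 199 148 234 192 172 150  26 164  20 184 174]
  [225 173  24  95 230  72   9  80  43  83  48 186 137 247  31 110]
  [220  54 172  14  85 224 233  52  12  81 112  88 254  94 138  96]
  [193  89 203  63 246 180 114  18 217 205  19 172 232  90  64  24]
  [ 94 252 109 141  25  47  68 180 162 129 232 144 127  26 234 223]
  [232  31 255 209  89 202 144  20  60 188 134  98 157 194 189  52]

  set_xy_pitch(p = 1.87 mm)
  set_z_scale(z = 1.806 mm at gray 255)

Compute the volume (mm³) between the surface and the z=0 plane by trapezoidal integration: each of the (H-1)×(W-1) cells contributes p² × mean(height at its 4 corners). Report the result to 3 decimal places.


438.679

height_mm = gray/255 × 1.806; cell vol = 1.87² × mean(4 corners)
unit = 1.87² × 1.806 / (4×255) = 0.00619157 mm³ per gray-sum
row 0: Σ corner-gray over 15 cells = 8477  → 52.4859
row 1: Σ corner-gray over 15 cells = 8080  → 50.0279
row 2: Σ corner-gray over 15 cells = 7183  → 44.4740
row 3: Σ corner-gray over 15 cells = 8215  → 50.8637
row 4: Σ corner-gray over 15 cells = 8117  → 50.2570
row 5: Σ corner-gray over 15 cells = 6793  → 42.0593
row 6: Σ corner-gray over 15 cells = 7583  → 46.9507
row 7: Σ corner-gray over 15 cells = 8110  → 50.2136
row 8: Σ corner-gray over 15 cells = 8293  → 51.3467
Σ rows: total corner-gray = 70851  → 438.6789 mm³


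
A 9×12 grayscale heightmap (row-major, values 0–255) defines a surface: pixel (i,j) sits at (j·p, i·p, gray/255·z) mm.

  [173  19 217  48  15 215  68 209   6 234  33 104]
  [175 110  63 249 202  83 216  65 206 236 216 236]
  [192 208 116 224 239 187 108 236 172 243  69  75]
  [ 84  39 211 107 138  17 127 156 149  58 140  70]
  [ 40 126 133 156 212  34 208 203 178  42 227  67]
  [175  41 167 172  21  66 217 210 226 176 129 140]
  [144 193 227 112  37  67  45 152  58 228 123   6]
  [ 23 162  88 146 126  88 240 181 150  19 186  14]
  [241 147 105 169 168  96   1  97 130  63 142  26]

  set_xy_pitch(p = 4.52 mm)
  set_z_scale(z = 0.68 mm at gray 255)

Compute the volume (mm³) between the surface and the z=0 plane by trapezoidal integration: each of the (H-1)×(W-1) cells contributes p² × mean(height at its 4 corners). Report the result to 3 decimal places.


height_mm = gray/255 × 0.68; cell vol = 4.52² × mean(4 corners)
unit = 4.52² × 0.68 / (4×255) = 0.0136203 mm³ per gray-sum
row 0: Σ corner-gray over 11 cells = 6108  → 83.1926
row 1: Σ corner-gray over 11 cells = 7574  → 103.1599
row 2: Σ corner-gray over 11 cells = 6309  → 85.9303
row 3: Σ corner-gray over 11 cells = 5583  → 76.0419
row 4: Σ corner-gray over 11 cells = 6310  → 85.9439
row 5: Σ corner-gray over 11 cells = 5799  → 78.9839
row 6: Σ corner-gray over 11 cells = 5443  → 74.1351
row 7: Σ corner-gray over 11 cells = 5312  → 72.3509
Σ rows: total corner-gray = 48438  → 659.7385 mm³

659.738


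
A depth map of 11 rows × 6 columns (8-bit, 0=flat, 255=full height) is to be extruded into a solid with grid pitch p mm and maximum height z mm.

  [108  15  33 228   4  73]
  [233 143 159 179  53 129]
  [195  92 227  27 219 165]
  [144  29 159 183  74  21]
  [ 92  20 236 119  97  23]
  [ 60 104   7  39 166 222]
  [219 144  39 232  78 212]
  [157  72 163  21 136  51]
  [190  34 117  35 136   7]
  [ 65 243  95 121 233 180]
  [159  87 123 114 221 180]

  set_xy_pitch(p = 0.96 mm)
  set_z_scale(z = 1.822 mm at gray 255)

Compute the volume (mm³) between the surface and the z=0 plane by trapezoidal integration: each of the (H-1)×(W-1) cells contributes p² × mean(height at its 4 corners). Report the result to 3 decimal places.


39.220

height_mm = gray/255 × 1.822; cell vol = 0.96² × mean(4 corners)
unit = 0.96² × 1.822 / (4×255) = 0.00164623 mm³ per gray-sum
row 0: Σ corner-gray over 5 cells = 2171  → 3.5740
row 1: Σ corner-gray over 5 cells = 2920  → 4.8070
row 2: Σ corner-gray over 5 cells = 2545  → 4.1897
row 3: Σ corner-gray over 5 cells = 2114  → 3.4801
row 4: Σ corner-gray over 5 cells = 1973  → 3.2480
row 5: Σ corner-gray over 5 cells = 2331  → 3.8374
row 6: Σ corner-gray over 5 cells = 2409  → 3.9658
row 7: Σ corner-gray over 5 cells = 1833  → 3.0175
row 8: Σ corner-gray over 5 cells = 2470  → 4.0662
row 9: Σ corner-gray over 5 cells = 3058  → 5.0342
Σ rows: total corner-gray = 23824  → 39.2198 mm³


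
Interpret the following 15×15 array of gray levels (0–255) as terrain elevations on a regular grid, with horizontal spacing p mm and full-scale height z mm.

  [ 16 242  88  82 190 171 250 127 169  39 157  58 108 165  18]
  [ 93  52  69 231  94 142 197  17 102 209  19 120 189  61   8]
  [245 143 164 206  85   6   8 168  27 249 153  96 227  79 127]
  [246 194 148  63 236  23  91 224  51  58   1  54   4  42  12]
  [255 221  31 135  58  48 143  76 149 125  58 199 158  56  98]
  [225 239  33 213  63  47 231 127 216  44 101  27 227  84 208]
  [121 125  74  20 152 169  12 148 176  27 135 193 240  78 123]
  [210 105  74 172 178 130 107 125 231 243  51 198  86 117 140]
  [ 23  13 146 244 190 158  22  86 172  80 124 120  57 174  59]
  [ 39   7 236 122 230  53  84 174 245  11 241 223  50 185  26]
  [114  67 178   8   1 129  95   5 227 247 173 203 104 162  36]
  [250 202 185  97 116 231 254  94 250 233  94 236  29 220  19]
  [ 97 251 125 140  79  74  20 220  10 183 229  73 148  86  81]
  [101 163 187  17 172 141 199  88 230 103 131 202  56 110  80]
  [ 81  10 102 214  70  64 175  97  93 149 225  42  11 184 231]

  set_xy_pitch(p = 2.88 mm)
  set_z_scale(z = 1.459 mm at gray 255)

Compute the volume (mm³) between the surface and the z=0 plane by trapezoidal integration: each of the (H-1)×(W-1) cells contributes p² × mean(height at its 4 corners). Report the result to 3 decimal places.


height_mm = gray/255 × 1.459; cell vol = 2.88² × mean(4 corners)
unit = 2.88² × 1.459 / (4×255) = 0.0118642 mm³ per gray-sum
row 0: Σ corner-gray over 14 cells = 6831  → 81.0447
row 1: Σ corner-gray over 14 cells = 6699  → 79.4786
row 2: Σ corner-gray over 14 cells = 6230  → 73.9142
row 3: Σ corner-gray over 14 cells = 5903  → 70.0346
row 4: Σ corner-gray over 14 cells = 7004  → 83.0972
row 5: Σ corner-gray over 14 cells = 7079  → 83.9870
row 6: Σ corner-gray over 14 cells = 7326  → 86.9175
row 7: Σ corner-gray over 14 cells = 7238  → 85.8734
row 8: Σ corner-gray over 14 cells = 7041  → 83.5361
row 9: Σ corner-gray over 14 cells = 7135  → 84.6514
row 10: Σ corner-gray over 14 cells = 8099  → 96.0885
row 11: Σ corner-gray over 14 cells = 8205  → 97.3461
row 12: Σ corner-gray over 14 cells = 7233  → 85.8141
row 13: Σ corner-gray over 14 cells = 6963  → 82.6107
Σ rows: total corner-gray = 98986  → 1174.3941 mm³

1174.394


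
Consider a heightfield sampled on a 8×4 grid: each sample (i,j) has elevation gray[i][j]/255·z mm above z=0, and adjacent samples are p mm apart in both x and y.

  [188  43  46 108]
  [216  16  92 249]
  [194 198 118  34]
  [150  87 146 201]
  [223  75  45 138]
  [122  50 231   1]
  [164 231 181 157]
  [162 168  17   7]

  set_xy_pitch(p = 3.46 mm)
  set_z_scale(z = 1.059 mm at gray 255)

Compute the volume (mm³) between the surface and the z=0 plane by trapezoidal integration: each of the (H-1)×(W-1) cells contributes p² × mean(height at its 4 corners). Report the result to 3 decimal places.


131.639

height_mm = gray/255 × 1.059; cell vol = 3.46² × mean(4 corners)
unit = 3.46² × 1.059 / (4×255) = 0.0124293 mm³ per gray-sum
row 0: Σ corner-gray over 3 cells = 1155  → 14.3559
row 1: Σ corner-gray over 3 cells = 1541  → 19.1536
row 2: Σ corner-gray over 3 cells = 1677  → 20.8440
row 3: Σ corner-gray over 3 cells = 1418  → 17.6248
row 4: Σ corner-gray over 3 cells = 1286  → 15.9841
row 5: Σ corner-gray over 3 cells = 1830  → 22.7457
row 6: Σ corner-gray over 3 cells = 1684  → 20.9310
Σ rows: total corner-gray = 10591  → 131.6391 mm³


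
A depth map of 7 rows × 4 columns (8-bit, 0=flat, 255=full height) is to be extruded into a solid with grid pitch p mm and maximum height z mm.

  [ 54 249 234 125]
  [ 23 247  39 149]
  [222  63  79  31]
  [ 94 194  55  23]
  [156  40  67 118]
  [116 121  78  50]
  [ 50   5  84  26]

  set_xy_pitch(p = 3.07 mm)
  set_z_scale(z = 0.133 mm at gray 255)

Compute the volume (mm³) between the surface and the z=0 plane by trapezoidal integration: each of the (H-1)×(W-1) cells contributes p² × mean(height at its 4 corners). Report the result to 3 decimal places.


8.965

height_mm = gray/255 × 0.133; cell vol = 3.07² × mean(4 corners)
unit = 3.07² × 0.133 / (4×255) = 0.00122893 mm³ per gray-sum
row 0: Σ corner-gray over 3 cells = 1889  → 2.3215
row 1: Σ corner-gray over 3 cells = 1281  → 1.5743
row 2: Σ corner-gray over 3 cells = 1152  → 1.4157
row 3: Σ corner-gray over 3 cells = 1103  → 1.3555
row 4: Σ corner-gray over 3 cells = 1052  → 1.2928
row 5: Σ corner-gray over 3 cells = 818  → 1.0053
Σ rows: total corner-gray = 7295  → 8.9651 mm³


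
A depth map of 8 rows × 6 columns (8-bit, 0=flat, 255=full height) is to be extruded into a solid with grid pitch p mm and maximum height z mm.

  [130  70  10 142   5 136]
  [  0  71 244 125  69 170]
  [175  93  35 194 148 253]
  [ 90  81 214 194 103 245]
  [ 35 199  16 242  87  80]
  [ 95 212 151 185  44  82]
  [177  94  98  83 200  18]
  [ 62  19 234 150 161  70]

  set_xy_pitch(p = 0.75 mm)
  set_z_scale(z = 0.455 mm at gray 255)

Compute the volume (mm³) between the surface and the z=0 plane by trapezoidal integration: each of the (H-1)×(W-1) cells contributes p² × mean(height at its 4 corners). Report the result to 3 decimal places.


height_mm = gray/255 × 0.455; cell vol = 0.75² × mean(4 corners)
unit = 0.75² × 0.455 / (4×255) = 0.000250919 mm³ per gray-sum
row 0: Σ corner-gray over 5 cells = 1908  → 0.4788
row 1: Σ corner-gray over 5 cells = 2556  → 0.6413
row 2: Σ corner-gray over 5 cells = 2887  → 0.7244
row 3: Σ corner-gray over 5 cells = 2722  → 0.6830
row 4: Σ corner-gray over 5 cells = 2564  → 0.6434
row 5: Σ corner-gray over 5 cells = 2506  → 0.6288
row 6: Σ corner-gray over 5 cells = 2405  → 0.6035
Σ rows: total corner-gray = 17548  → 4.4031 mm³

4.403


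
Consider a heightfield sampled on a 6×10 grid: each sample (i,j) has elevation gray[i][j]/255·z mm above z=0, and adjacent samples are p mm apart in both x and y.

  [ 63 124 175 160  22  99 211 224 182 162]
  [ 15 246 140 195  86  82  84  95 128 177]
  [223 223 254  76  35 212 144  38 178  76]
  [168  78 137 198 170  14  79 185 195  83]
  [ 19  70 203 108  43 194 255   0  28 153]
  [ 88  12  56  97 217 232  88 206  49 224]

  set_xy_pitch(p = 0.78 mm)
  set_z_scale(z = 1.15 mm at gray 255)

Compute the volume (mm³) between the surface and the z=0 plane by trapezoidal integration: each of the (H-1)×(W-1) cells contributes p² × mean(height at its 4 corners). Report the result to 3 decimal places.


16.027

height_mm = gray/255 × 1.15; cell vol = 0.78² × mean(4 corners)
unit = 0.78² × 1.15 / (4×255) = 0.000685941 mm³ per gray-sum
row 0: Σ corner-gray over 9 cells = 4923  → 3.3769
row 1: Σ corner-gray over 9 cells = 4923  → 3.3769
row 2: Σ corner-gray over 9 cells = 4982  → 3.4174
row 3: Σ corner-gray over 9 cells = 4337  → 2.9749
row 4: Σ corner-gray over 9 cells = 4200  → 2.8810
Σ rows: total corner-gray = 23365  → 16.0270 mm³


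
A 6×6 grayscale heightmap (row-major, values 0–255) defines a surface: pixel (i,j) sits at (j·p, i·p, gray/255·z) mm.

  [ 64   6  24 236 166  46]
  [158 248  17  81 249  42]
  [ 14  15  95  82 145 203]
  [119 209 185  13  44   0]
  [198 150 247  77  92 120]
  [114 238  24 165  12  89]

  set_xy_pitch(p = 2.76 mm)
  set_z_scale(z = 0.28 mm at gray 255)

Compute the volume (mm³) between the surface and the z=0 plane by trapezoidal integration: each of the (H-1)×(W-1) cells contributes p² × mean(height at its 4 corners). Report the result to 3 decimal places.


height_mm = gray/255 × 0.28; cell vol = 2.76² × mean(4 corners)
unit = 2.76² × 0.28 / (4×255) = 0.00209111 mm³ per gray-sum
row 0: Σ corner-gray over 5 cells = 2364  → 4.9434
row 1: Σ corner-gray over 5 cells = 2281  → 4.7698
row 2: Σ corner-gray over 5 cells = 1912  → 3.9982
row 3: Σ corner-gray over 5 cells = 2471  → 5.1671
row 4: Σ corner-gray over 5 cells = 2531  → 5.2926
Σ rows: total corner-gray = 11559  → 24.1711 mm³

24.171


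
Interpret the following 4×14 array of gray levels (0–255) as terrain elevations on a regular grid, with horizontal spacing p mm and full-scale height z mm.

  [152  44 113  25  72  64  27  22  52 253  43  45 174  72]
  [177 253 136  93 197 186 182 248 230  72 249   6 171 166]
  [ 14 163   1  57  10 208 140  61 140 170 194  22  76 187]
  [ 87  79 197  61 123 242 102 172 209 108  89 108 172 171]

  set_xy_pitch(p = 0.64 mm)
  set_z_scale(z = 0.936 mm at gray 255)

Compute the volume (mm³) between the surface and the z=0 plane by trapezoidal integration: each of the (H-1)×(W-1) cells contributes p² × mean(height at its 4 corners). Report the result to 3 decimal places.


height_mm = gray/255 × 0.936; cell vol = 0.64² × mean(4 corners)
unit = 0.64² × 0.936 / (4×255) = 0.000375868 mm³ per gray-sum
row 0: Σ corner-gray over 13 cells = 6481  → 2.4360
row 1: Σ corner-gray over 13 cells = 7074  → 2.6589
row 2: Σ corner-gray over 13 cells = 6267  → 2.3556
Σ rows: total corner-gray = 19822  → 7.4505 mm³

7.450


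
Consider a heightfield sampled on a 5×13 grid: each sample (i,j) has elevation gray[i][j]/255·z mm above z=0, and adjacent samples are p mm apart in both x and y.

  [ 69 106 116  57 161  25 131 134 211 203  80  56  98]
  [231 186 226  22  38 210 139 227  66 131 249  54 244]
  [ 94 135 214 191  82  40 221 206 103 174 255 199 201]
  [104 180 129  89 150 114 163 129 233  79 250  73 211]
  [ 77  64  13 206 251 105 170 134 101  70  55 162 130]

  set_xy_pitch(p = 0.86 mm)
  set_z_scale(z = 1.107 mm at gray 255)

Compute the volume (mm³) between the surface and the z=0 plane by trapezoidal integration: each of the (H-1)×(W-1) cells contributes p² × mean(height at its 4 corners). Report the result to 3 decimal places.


height_mm = gray/255 × 1.107; cell vol = 0.86² × mean(4 corners)
unit = 0.86² × 1.107 / (4×255) = 0.000802684 mm³ per gray-sum
row 0: Σ corner-gray over 12 cells = 6298  → 5.0553
row 1: Σ corner-gray over 12 cells = 7506  → 6.0249
row 2: Σ corner-gray over 12 cells = 7428  → 5.9623
row 3: Σ corner-gray over 12 cells = 6362  → 5.1067
Σ rows: total corner-gray = 27594  → 22.1492 mm³

22.149


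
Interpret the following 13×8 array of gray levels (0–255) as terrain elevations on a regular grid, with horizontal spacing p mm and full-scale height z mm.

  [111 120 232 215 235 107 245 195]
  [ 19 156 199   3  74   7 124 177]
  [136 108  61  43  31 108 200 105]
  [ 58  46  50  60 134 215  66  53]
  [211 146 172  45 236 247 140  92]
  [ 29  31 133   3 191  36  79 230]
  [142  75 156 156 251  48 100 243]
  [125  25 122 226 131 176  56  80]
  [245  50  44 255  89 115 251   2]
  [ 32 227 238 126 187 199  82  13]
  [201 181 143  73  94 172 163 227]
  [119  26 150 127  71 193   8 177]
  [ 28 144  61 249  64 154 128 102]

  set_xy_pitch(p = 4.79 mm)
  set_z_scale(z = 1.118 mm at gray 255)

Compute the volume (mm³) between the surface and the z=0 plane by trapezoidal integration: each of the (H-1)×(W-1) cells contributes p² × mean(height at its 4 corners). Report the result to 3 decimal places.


1043.564

height_mm = gray/255 × 1.118; cell vol = 4.79² × mean(4 corners)
unit = 4.79² × 1.118 / (4×255) = 0.0251485 mm³ per gray-sum
row 0: Σ corner-gray over 7 cells = 3936  → 98.9846
row 1: Σ corner-gray over 7 cells = 2665  → 67.0208
row 2: Σ corner-gray over 7 cells = 2596  → 65.2856
row 3: Σ corner-gray over 7 cells = 3528  → 88.7240
row 4: Σ corner-gray over 7 cells = 3480  → 87.5169
row 5: Σ corner-gray over 7 cells = 3162  → 79.5197
row 6: Σ corner-gray over 7 cells = 3634  → 91.3898
row 7: Σ corner-gray over 7 cells = 3532  → 88.8246
row 8: Σ corner-gray over 7 cells = 4018  → 101.0468
row 9: Σ corner-gray over 7 cells = 4243  → 106.7052
row 10: Σ corner-gray over 7 cells = 3526  → 88.6737
row 11: Σ corner-gray over 7 cells = 3176  → 79.8717
Σ rows: total corner-gray = 41496  → 1043.5635 mm³


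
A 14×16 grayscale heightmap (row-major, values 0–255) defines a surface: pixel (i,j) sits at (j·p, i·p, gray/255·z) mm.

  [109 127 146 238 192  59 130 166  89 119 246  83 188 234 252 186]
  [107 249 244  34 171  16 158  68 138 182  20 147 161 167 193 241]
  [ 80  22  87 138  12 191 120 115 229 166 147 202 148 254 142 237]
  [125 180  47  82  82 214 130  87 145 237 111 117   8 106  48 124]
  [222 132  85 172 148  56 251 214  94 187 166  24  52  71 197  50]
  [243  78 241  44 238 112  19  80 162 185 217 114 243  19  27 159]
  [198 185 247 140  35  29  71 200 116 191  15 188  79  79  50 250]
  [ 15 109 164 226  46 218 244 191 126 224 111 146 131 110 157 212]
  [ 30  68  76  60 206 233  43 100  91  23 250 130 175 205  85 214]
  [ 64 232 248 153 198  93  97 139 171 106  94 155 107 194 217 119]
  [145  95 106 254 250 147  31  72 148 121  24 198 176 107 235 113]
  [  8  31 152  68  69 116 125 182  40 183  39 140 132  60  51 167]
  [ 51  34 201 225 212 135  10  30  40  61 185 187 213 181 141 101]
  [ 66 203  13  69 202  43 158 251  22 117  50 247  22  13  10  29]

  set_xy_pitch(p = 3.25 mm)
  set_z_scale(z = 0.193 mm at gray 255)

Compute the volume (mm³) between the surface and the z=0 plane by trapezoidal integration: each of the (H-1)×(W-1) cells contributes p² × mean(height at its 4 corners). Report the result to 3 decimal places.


height_mm = gray/255 × 0.193; cell vol = 3.25² × mean(4 corners)
unit = 3.25² × 0.193 / (4×255) = 0.00199859 mm³ per gray-sum
row 0: Σ corner-gray over 15 cells = 9077  → 18.1412
row 1: Σ corner-gray over 15 cells = 8507  → 17.0020
row 2: Σ corner-gray over 15 cells = 7700  → 15.3891
row 3: Σ corner-gray over 15 cells = 7407  → 14.8036
row 4: Σ corner-gray over 15 cells = 7930  → 15.8488
row 5: Σ corner-gray over 15 cells = 7658  → 15.3052
row 6: Σ corner-gray over 15 cells = 8331  → 16.6503
row 7: Σ corner-gray over 15 cells = 8367  → 16.7222
row 8: Σ corner-gray over 15 cells = 8325  → 16.6383
row 9: Σ corner-gray over 15 cells = 8777  → 17.5416
row 10: Σ corner-gray over 15 cells = 7137  → 14.2639
row 11: Σ corner-gray over 15 cells = 6813  → 13.6164
row 12: Σ corner-gray over 15 cells = 6797  → 13.5844
Σ rows: total corner-gray = 102826  → 205.5071 mm³

205.507
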